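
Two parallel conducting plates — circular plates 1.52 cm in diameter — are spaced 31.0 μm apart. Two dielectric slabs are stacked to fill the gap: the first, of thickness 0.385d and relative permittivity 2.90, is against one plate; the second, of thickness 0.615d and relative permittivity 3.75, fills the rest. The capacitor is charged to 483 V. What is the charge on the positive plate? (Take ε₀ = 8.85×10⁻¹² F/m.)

84.3 nC

A = π(1.52/2 cm)² = 1.81×10⁻⁴ m².
Stacked slabs ⇒ two capacitors in series, each with the full plate area.
C₁ = κ₁ε₀A/d₁ = 2.90 × 8.85×10⁻¹² × 1.81×10⁻⁴ / 1.19×10⁻⁵ = 3.90×10⁻¹⁰ F.
C₂ = κ₂ε₀A/d₂ = 3.75 × 8.85×10⁻¹² × 1.81×10⁻⁴ / 1.91×10⁻⁵ = 3.16×10⁻¹⁰ F.
C = (1/C₁ + 1/C₂)⁻¹ = 1.75×10⁻¹⁰ F.
Q = CV = 1.75×10⁻¹⁰ × 483 = 8.43×10⁻⁸ C.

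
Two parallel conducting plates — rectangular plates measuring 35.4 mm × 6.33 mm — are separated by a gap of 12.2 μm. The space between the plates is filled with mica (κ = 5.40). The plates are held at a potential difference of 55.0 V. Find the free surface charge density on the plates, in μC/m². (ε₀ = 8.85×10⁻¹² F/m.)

215 μC/m²

A = 35.4 × 6.33 mm² = 2.24×10⁻⁴ m².
C = κε₀A/d = 5.40 × 8.85×10⁻¹² × 2.24×10⁻⁴ / 1.22×10⁻⁵ = 8.78×10⁻¹⁰ F.
σ = Q/A = CV/A = 8.78×10⁻¹⁰ × 55.0 / 2.24×10⁻⁴ = 2.15×10⁻⁴ C/m².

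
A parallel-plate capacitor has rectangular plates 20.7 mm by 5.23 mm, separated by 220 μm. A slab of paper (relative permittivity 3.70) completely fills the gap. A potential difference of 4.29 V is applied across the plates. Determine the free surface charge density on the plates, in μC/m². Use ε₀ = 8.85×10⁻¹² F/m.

0.639 μC/m²

A = 20.7 × 5.23 mm² = 1.08×10⁻⁴ m².
C = κε₀A/d = 3.70 × 8.85×10⁻¹² × 1.08×10⁻⁴ / 2.20×10⁻⁴ = 1.61×10⁻¹¹ F.
σ = Q/A = CV/A = 1.61×10⁻¹¹ × 4.29 / 1.08×10⁻⁴ = 6.39×10⁻⁷ C/m².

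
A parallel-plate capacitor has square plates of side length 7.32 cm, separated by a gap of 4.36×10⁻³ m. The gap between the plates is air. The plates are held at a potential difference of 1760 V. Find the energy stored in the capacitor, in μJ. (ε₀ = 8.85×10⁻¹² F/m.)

A = (7.32 cm)² = 5.36×10⁻³ m².
C = ε₀A/d = 8.85×10⁻¹² × 5.36×10⁻³ / 4.36×10⁻³ = 1.09×10⁻¹¹ F.
U = ½CV² = ½ × 1.09×10⁻¹¹ × (1760)² = 1.68×10⁻⁵ J.

16.8 μJ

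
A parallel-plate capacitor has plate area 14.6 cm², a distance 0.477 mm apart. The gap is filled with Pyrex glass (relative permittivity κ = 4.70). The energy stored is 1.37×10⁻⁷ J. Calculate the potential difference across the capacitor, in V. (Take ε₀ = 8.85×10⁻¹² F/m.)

A = 14.6 cm² = 1.46×10⁻³ m².
C = κε₀A/d = 4.70 × 8.85×10⁻¹² × 1.46×10⁻³ / 4.77×10⁻⁴ = 1.27×10⁻¹⁰ F.
V = √(2U/C) = √(2 × 1.37×10⁻⁷ / 1.27×10⁻¹⁰) = 46.4 V.

V ≈ 46.4 V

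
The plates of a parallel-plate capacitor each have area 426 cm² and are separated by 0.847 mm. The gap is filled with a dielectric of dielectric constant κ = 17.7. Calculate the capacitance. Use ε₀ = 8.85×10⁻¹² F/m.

7.88 nF

A = 426 cm² = 4.26×10⁻² m².
C = κε₀A/d = 17.7 × 8.85×10⁻¹² × 4.26×10⁻² / 8.47×10⁻⁴ = 7.88×10⁻⁹ F.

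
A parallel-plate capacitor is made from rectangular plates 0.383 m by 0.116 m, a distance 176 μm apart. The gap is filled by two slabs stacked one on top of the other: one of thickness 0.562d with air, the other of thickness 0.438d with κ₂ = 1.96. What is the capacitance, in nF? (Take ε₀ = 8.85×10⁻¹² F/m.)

A = 0.383 × 0.116 m² = 4.44×10⁻² m².
Stacked slabs ⇒ two capacitors in series, each with the full plate area.
C₁ = κ₁ε₀A/d₁ = 1.00 × 8.85×10⁻¹² × 4.44×10⁻² / 9.89×10⁻⁵ = 3.98×10⁻⁹ F.
C₂ = κ₂ε₀A/d₂ = 1.96 × 8.85×10⁻¹² × 4.44×10⁻² / 7.71×10⁻⁵ = 10.00×10⁻⁹ F.
C = (1/C₁ + 1/C₂)⁻¹ = 2.84×10⁻⁹ F.

C ≈ 2.84 nF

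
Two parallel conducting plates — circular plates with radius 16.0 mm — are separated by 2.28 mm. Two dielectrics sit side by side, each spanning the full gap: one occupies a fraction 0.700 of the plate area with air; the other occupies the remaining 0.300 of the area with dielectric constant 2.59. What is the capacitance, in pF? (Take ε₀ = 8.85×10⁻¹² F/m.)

C ≈ 4.61 pF

A = π(16.0 mm)² = 8.04×10⁻⁴ m².
Side-by-side slabs ⇒ two capacitors in parallel, each spanning the full gap.
C₁ = κ₁ε₀A₁/d = 1.00 × 8.85×10⁻¹² × 5.63×10⁻⁴ / 2.28×10⁻³ = 2.19×10⁻¹² F.
C₂ = κ₂ε₀A₂/d = 2.59 × 8.85×10⁻¹² × 2.41×10⁻⁴ / 2.28×10⁻³ = 2.43×10⁻¹² F.
C = C₁ + C₂ = 4.61×10⁻¹² F.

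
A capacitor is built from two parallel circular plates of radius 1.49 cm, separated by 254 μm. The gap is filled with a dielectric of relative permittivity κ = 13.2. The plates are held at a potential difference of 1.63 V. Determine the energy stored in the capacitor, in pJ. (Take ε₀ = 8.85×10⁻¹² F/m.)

U ≈ 426 pJ

A = π(1.49 cm)² = 6.97×10⁻⁴ m².
C = κε₀A/d = 13.2 × 8.85×10⁻¹² × 6.97×10⁻⁴ / 2.54×10⁻⁴ = 3.21×10⁻¹⁰ F.
U = ½CV² = ½ × 3.21×10⁻¹⁰ × (1.63)² = 4.26×10⁻¹⁰ J.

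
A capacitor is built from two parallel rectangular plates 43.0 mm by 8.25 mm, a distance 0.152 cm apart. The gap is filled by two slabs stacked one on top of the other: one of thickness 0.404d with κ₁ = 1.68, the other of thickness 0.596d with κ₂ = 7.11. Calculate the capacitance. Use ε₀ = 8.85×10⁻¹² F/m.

C ≈ 6.37 pF

A = 43.0 × 8.25 mm² = 3.55×10⁻⁴ m².
Stacked slabs ⇒ two capacitors in series, each with the full plate area.
C₁ = κ₁ε₀A/d₁ = 1.68 × 8.85×10⁻¹² × 3.55×10⁻⁴ / 6.14×10⁻⁴ = 8.59×10⁻¹² F.
C₂ = κ₂ε₀A/d₂ = 7.11 × 8.85×10⁻¹² × 3.55×10⁻⁴ / 9.06×10⁻⁴ = 2.46×10⁻¹¹ F.
C = (1/C₁ + 1/C₂)⁻¹ = 6.37×10⁻¹² F.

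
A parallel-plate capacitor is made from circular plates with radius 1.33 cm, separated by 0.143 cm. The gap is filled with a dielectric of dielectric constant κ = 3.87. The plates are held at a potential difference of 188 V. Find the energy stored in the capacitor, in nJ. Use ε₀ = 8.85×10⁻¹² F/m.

U ≈ 235 nJ

A = π(1.33 cm)² = 5.56×10⁻⁴ m².
C = κε₀A/d = 3.87 × 8.85×10⁻¹² × 5.56×10⁻⁴ / 1.43×10⁻³ = 1.33×10⁻¹¹ F.
U = ½CV² = ½ × 1.33×10⁻¹¹ × (188)² = 2.35×10⁻⁷ J.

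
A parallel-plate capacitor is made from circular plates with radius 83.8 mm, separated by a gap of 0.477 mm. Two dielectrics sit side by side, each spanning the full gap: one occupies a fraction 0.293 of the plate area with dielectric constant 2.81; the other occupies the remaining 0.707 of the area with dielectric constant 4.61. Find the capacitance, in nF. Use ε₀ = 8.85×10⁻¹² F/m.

A = π(83.8 mm)² = 2.21×10⁻² m².
Side-by-side slabs ⇒ two capacitors in parallel, each spanning the full gap.
C₁ = κ₁ε₀A₁/d = 2.81 × 8.85×10⁻¹² × 6.46×10⁻³ / 4.77×10⁻⁴ = 3.37×10⁻¹⁰ F.
C₂ = κ₂ε₀A₂/d = 4.61 × 8.85×10⁻¹² × 1.56×10⁻² / 4.77×10⁻⁴ = 1.33×10⁻⁹ F.
C = C₁ + C₂ = 1.67×10⁻⁹ F.

C ≈ 1.67 nF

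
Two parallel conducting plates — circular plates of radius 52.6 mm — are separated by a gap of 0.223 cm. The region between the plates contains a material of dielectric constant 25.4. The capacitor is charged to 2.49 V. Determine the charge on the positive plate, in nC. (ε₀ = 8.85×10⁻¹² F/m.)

A = π(52.6 mm)² = 8.69×10⁻³ m².
C = κε₀A/d = 25.4 × 8.85×10⁻¹² × 8.69×10⁻³ / 2.23×10⁻³ = 8.76×10⁻¹⁰ F.
Q = CV = 8.76×10⁻¹⁰ × 2.49 = 2.18×10⁻⁹ C.

2.18 nC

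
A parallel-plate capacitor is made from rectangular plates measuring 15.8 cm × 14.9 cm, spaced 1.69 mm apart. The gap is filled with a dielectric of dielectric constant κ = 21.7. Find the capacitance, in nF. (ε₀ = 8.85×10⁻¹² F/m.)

2.68 nF

A = 15.8 × 14.9 cm² = 2.35×10⁻² m².
C = κε₀A/d = 21.7 × 8.85×10⁻¹² × 2.35×10⁻² / 1.69×10⁻³ = 2.68×10⁻⁹ F.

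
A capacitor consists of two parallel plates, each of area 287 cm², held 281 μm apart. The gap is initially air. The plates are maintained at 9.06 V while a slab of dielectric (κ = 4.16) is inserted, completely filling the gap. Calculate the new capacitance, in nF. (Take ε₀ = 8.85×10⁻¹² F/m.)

3.76 nF

A = 287 cm² = 2.87×10⁻² m².
Initially C₁ = ε₀A/d = 8.85×10⁻¹² × 2.87×10⁻² / 2.81×10⁻⁴ = 9.04×10⁻¹⁰ F.
C = κε₀A/d scales with κ, so C₂/C₁ = κ = 4.16.
C₂ = 4.16 × 9.04×10⁻¹⁰ = 3.76×10⁻⁹ F.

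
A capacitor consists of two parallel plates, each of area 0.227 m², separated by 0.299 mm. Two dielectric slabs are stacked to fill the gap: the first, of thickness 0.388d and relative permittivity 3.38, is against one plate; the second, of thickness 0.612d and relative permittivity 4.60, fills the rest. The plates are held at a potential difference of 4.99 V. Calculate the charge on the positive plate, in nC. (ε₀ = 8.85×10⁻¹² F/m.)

Stacked slabs ⇒ two capacitors in series, each with the full plate area.
C₁ = κ₁ε₀A/d₁ = 3.38 × 8.85×10⁻¹² × 0.227 / 1.16×10⁻⁴ = 5.85×10⁻⁸ F.
C₂ = κ₂ε₀A/d₂ = 4.60 × 8.85×10⁻¹² × 0.227 / 1.83×10⁻⁴ = 5.05×10⁻⁸ F.
C = (1/C₁ + 1/C₂)⁻¹ = 2.71×10⁻⁸ F.
Q = CV = 2.71×10⁻⁸ × 4.99 = 1.35×10⁻⁷ C.

Q ≈ 135 nC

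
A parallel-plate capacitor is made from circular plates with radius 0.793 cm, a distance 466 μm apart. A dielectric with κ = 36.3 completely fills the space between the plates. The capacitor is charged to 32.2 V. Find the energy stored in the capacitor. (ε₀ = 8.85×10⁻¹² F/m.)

U ≈ 70.6 nJ

A = π(0.793 cm)² = 1.98×10⁻⁴ m².
C = κε₀A/d = 36.3 × 8.85×10⁻¹² × 1.98×10⁻⁴ / 4.66×10⁻⁴ = 1.36×10⁻¹⁰ F.
U = ½CV² = ½ × 1.36×10⁻¹⁰ × (32.2)² = 7.06×10⁻⁸ J.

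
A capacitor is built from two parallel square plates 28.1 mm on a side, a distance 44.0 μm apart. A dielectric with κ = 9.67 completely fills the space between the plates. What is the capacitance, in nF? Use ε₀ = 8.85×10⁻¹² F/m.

1.54 nF

A = (28.1 mm)² = 7.90×10⁻⁴ m².
C = κε₀A/d = 9.67 × 8.85×10⁻¹² × 7.90×10⁻⁴ / 4.40×10⁻⁵ = 1.54×10⁻⁹ F.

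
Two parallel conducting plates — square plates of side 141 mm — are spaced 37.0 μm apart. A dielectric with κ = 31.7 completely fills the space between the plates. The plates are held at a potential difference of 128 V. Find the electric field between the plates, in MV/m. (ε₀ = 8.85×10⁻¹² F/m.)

E = V/d = 128 / 3.70×10⁻⁵ = 3.46×10⁶ V/m.

E ≈ 3.46 MV/m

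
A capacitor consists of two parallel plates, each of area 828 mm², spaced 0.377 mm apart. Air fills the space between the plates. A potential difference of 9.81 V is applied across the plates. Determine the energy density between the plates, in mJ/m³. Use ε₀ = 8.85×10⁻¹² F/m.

E = V/d = 9.81 / 3.77×10⁻⁴ = 2.60×10⁴ V/m.
u = ½ε₀E² = ½ × 8.85×10⁻¹² × (2.60×10⁴)² = 3.00×10⁻³ J/m³.

3.00 mJ/m³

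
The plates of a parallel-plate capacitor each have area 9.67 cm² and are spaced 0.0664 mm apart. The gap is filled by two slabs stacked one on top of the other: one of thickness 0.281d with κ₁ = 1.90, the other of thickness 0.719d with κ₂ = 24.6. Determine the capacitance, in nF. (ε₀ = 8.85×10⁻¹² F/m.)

0.728 nF

A = 9.67 cm² = 9.67×10⁻⁴ m².
Stacked slabs ⇒ two capacitors in series, each with the full plate area.
C₁ = κ₁ε₀A/d₁ = 1.90 × 8.85×10⁻¹² × 9.67×10⁻⁴ / 1.87×10⁻⁵ = 8.71×10⁻¹⁰ F.
C₂ = κ₂ε₀A/d₂ = 24.6 × 8.85×10⁻¹² × 9.67×10⁻⁴ / 4.77×10⁻⁵ = 4.41×10⁻⁹ F.
C = (1/C₁ + 1/C₂)⁻¹ = 7.28×10⁻¹⁰ F.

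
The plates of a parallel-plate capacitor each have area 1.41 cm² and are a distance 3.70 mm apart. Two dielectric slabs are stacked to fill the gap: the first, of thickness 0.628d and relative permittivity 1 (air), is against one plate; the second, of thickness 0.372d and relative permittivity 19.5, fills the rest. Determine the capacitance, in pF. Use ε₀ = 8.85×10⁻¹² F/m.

A = 1.41 cm² = 1.41×10⁻⁴ m².
Stacked slabs ⇒ two capacitors in series, each with the full plate area.
C₁ = κ₁ε₀A/d₁ = 1.00 × 8.85×10⁻¹² × 1.41×10⁻⁴ / 2.32×10⁻³ = 5.37×10⁻¹³ F.
C₂ = κ₂ε₀A/d₂ = 19.5 × 8.85×10⁻¹² × 1.41×10⁻⁴ / 1.38×10⁻³ = 1.77×10⁻¹¹ F.
C = (1/C₁ + 1/C₂)⁻¹ = 5.21×10⁻¹³ F.

0.521 pF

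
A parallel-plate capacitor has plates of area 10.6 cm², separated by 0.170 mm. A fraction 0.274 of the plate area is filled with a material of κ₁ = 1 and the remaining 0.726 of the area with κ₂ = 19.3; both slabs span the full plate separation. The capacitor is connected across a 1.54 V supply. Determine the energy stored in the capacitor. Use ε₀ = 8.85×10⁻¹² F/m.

A = 10.6 cm² = 1.06×10⁻³ m².
Side-by-side slabs ⇒ two capacitors in parallel, each spanning the full gap.
C₁ = κ₁ε₀A₁/d = 1.00 × 8.85×10⁻¹² × 2.90×10⁻⁴ / 1.70×10⁻⁴ = 1.51×10⁻¹¹ F.
C₂ = κ₂ε₀A₂/d = 19.3 × 8.85×10⁻¹² × 7.70×10⁻⁴ / 1.70×10⁻⁴ = 7.73×10⁻¹⁰ F.
C = C₁ + C₂ = 7.88×10⁻¹⁰ F.
U = ½CV² = ½ × 7.88×10⁻¹⁰ × (1.54)² = 9.35×10⁻¹⁰ J.

0.935 nJ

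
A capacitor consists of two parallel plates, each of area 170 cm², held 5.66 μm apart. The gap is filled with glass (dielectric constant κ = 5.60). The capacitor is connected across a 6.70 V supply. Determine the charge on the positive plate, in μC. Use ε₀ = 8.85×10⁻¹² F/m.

A = 170 cm² = 1.70×10⁻² m².
C = κε₀A/d = 5.60 × 8.85×10⁻¹² × 1.70×10⁻² / 5.66×10⁻⁶ = 1.49×10⁻⁷ F.
Q = CV = 1.49×10⁻⁷ × 6.70 = 9.97×10⁻⁷ C.

Q ≈ 0.997 μC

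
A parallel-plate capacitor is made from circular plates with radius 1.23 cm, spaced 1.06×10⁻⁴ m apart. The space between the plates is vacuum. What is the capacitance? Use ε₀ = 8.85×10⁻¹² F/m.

C ≈ 39.7 pF

A = π(1.23 cm)² = 4.75×10⁻⁴ m².
C = ε₀A/d = 8.85×10⁻¹² × 4.75×10⁻⁴ / 1.06×10⁻⁴ = 3.97×10⁻¹¹ F.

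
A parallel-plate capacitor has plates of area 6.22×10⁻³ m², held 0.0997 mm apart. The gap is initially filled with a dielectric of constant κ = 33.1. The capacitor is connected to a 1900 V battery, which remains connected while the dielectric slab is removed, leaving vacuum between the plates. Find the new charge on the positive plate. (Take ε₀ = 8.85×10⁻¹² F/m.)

Initially C₁ = κε₀A/d = 33.1 × 8.85×10⁻¹² × 6.22×10⁻³ / 9.97×10⁻⁵ = 1.83×10⁻⁸ F.
Q₁ = 3.47×10⁻⁵ C.
Battery connected ⇒ V is held fixed. C₂ = 0.0302 C₁ and Q = CV, so Q₂/Q₁ = C₂/C₁ = 0.0302.
Q₂ = 0.0302 × 3.47×10⁻⁵ = 1.05×10⁻⁶ C.

1.05 μC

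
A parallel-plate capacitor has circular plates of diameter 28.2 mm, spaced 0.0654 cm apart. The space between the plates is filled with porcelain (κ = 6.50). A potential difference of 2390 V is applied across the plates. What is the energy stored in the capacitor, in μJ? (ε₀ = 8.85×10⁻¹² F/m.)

U ≈ 157 μJ

A = π(28.2/2 mm)² = 6.25×10⁻⁴ m².
C = κε₀A/d = 6.50 × 8.85×10⁻¹² × 6.25×10⁻⁴ / 6.54×10⁻⁴ = 5.49×10⁻¹¹ F.
U = ½CV² = ½ × 5.49×10⁻¹¹ × (2390)² = 1.57×10⁻⁴ J.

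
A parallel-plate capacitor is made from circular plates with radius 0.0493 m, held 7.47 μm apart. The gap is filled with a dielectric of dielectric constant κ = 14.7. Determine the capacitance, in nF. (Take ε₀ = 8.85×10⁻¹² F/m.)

133 nF

A = π(0.0493 m)² = 7.64×10⁻³ m².
C = κε₀A/d = 14.7 × 8.85×10⁻¹² × 7.64×10⁻³ / 7.47×10⁻⁶ = 1.33×10⁻⁷ F.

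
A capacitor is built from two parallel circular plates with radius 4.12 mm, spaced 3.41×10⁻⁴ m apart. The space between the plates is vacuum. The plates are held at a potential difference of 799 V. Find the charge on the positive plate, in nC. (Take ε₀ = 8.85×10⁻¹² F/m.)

A = π(4.12 mm)² = 5.33×10⁻⁵ m².
C = ε₀A/d = 8.85×10⁻¹² × 5.33×10⁻⁵ / 3.41×10⁻⁴ = 1.38×10⁻¹² F.
Q = CV = 1.38×10⁻¹² × 799 = 1.11×10⁻⁹ C.

1.11 nC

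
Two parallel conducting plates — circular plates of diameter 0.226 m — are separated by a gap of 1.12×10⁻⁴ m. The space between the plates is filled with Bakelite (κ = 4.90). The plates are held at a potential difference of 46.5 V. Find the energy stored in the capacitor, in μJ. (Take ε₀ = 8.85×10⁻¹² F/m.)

16.8 μJ

A = π(0.226/2 m)² = 4.01×10⁻² m².
C = κε₀A/d = 4.90 × 8.85×10⁻¹² × 4.01×10⁻² / 1.12×10⁻⁴ = 1.55×10⁻⁸ F.
U = ½CV² = ½ × 1.55×10⁻⁸ × (46.5)² = 1.68×10⁻⁵ J.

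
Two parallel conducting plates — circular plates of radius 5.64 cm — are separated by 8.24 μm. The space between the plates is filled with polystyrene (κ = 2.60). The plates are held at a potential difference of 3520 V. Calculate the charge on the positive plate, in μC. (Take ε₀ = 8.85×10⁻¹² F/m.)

98.2 μC

A = π(5.64 cm)² = 9.99×10⁻³ m².
C = κε₀A/d = 2.60 × 8.85×10⁻¹² × 9.99×10⁻³ / 8.24×10⁻⁶ = 2.79×10⁻⁸ F.
Q = CV = 2.79×10⁻⁸ × 3520 = 9.82×10⁻⁵ C.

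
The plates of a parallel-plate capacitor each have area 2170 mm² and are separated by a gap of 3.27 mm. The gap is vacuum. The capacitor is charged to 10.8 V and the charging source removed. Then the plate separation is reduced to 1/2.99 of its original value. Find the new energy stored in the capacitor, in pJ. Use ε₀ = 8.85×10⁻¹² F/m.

A = 2170 mm² = 2.17×10⁻³ m².
Initially C₁ = ε₀A/d = 8.85×10⁻¹² × 2.17×10⁻³ / 3.27×10⁻³ = 5.87×10⁻¹² F.
U₁ = 3.43×10⁻¹⁰ J.
Isolated ⇒ Q is held fixed. C₂ = 2.99 C₁ and U = Q²/(2C), so U₂/U₁ = C₁/C₂ = 0.334.
U₂ = 0.334 × 3.43×10⁻¹⁰ = 1.15×10⁻¹⁰ J.

115 pJ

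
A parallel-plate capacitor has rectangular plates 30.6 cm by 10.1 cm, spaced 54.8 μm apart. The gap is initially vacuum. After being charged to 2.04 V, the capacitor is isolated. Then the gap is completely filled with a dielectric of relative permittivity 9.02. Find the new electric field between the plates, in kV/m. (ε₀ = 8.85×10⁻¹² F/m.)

E ≈ 4.13 kV/m

A = 30.6 × 10.1 cm² = 3.09×10⁻² m².
Initially C₁ = ε₀A/d = 8.85×10⁻¹² × 3.09×10⁻² / 5.48×10⁻⁵ = 4.99×10⁻⁹ F.
E₁ = 3.72×10⁴ V/m.
Isolated ⇒ Q is held fixed. V₂ = Q/C₂ = V₁/9.02; E = V/d, so E₂/E₁ = (V₂/V₁)(d₁/d₂) = 0.111.
E₂ = 0.111 × 3.72×10⁴ = 4.13×10³ V/m.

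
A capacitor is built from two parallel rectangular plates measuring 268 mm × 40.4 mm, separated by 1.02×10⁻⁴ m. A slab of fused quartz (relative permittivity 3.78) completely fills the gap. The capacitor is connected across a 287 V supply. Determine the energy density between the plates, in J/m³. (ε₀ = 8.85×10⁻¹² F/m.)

E = V/d = 287 / 1.02×10⁻⁴ = 2.81×10⁶ V/m.
u = ½κε₀E² = ½ × 3.78 × 8.85×10⁻¹² × (2.81×10⁶)² = 1.32×10² J/m³.

u ≈ 132 J/m³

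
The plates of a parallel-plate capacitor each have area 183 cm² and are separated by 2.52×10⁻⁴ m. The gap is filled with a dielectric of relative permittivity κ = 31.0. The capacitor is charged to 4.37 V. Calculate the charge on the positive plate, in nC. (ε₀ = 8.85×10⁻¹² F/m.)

A = 183 cm² = 1.83×10⁻² m².
C = κε₀A/d = 31.0 × 8.85×10⁻¹² × 1.83×10⁻² / 2.52×10⁻⁴ = 1.99×10⁻⁸ F.
Q = CV = 1.99×10⁻⁸ × 4.37 = 8.71×10⁻⁸ C.

87.1 nC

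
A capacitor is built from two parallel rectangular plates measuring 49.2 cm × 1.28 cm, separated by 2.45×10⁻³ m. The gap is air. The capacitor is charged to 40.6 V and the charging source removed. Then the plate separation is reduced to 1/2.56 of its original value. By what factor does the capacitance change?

C = ε₀A/d scales as 1/d, so C₂/C₁ = d₁/d₂ = 2.56.

C₂/C₁ ≈ 2.56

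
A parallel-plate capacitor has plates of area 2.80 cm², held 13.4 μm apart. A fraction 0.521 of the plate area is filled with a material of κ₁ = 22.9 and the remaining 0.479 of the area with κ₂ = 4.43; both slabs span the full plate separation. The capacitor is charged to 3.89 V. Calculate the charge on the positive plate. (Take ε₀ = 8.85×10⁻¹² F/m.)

10.1 nC

A = 2.80 cm² = 2.80×10⁻⁴ m².
Side-by-side slabs ⇒ two capacitors in parallel, each spanning the full gap.
C₁ = κ₁ε₀A₁/d = 22.9 × 8.85×10⁻¹² × 1.46×10⁻⁴ / 1.34×10⁻⁵ = 2.21×10⁻⁹ F.
C₂ = κ₂ε₀A₂/d = 4.43 × 8.85×10⁻¹² × 1.34×10⁻⁴ / 1.34×10⁻⁵ = 3.92×10⁻¹⁰ F.
C = C₁ + C₂ = 2.60×10⁻⁹ F.
Q = CV = 2.60×10⁻⁹ × 3.89 = 1.01×10⁻⁸ C.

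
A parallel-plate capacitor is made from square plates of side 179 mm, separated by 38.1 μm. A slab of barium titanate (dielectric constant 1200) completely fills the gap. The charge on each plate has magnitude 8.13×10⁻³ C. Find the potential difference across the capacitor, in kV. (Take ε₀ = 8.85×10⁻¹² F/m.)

0.910 kV

A = (179 mm)² = 3.20×10⁻² m².
C = κε₀A/d = 1200 × 8.85×10⁻¹² × 3.20×10⁻² / 3.81×10⁻⁵ = 8.93×10⁻⁶ F.
V = Q/C = 8.13×10⁻³ / 8.93×10⁻⁶ = 9.10×10² V.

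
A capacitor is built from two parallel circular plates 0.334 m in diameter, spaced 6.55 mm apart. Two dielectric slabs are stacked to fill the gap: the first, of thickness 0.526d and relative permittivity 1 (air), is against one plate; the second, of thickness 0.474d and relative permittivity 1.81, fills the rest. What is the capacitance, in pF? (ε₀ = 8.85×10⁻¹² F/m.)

A = π(0.334/2 m)² = 8.76×10⁻² m².
Stacked slabs ⇒ two capacitors in series, each with the full plate area.
C₁ = κ₁ε₀A/d₁ = 1.00 × 8.85×10⁻¹² × 8.76×10⁻² / 3.45×10⁻³ = 2.25×10⁻¹⁰ F.
C₂ = κ₂ε₀A/d₂ = 1.81 × 8.85×10⁻¹² × 8.76×10⁻² / 3.10×10⁻³ = 4.52×10⁻¹⁰ F.
C = (1/C₁ + 1/C₂)⁻¹ = 1.50×10⁻¹⁰ F.

C ≈ 150 pF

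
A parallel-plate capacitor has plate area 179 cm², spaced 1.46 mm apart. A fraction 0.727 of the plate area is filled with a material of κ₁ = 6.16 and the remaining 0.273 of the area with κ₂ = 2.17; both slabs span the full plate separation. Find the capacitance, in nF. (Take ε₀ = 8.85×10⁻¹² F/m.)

0.550 nF

A = 179 cm² = 1.79×10⁻² m².
Side-by-side slabs ⇒ two capacitors in parallel, each spanning the full gap.
C₁ = κ₁ε₀A₁/d = 6.16 × 8.85×10⁻¹² × 1.30×10⁻² / 1.46×10⁻³ = 4.86×10⁻¹⁰ F.
C₂ = κ₂ε₀A₂/d = 2.17 × 8.85×10⁻¹² × 4.89×10⁻³ / 1.46×10⁻³ = 6.43×10⁻¹¹ F.
C = C₁ + C₂ = 5.50×10⁻¹⁰ F.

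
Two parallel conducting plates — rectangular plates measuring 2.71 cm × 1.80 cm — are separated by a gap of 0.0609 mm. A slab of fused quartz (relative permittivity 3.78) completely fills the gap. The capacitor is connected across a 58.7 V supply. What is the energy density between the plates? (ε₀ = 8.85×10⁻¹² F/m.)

E = V/d = 58.7 / 6.09×10⁻⁵ = 9.64×10⁵ V/m.
u = ½κε₀E² = ½ × 3.78 × 8.85×10⁻¹² × (9.64×10⁵)² = 15.5 J/m³.

15.5 J/m³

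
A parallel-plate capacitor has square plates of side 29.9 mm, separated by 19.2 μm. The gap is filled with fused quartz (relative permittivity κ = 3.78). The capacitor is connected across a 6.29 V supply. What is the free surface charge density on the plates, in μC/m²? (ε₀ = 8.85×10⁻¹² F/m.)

σ ≈ 11.0 μC/m²

A = (29.9 mm)² = 8.94×10⁻⁴ m².
C = κε₀A/d = 3.78 × 8.85×10⁻¹² × 8.94×10⁻⁴ / 1.92×10⁻⁵ = 1.56×10⁻⁹ F.
σ = Q/A = CV/A = 1.56×10⁻⁹ × 6.29 / 8.94×10⁻⁴ = 1.10×10⁻⁵ C/m².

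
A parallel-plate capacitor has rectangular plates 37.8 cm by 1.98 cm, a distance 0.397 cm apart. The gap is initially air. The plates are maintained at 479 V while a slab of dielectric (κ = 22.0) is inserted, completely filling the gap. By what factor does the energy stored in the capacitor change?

Battery connected ⇒ V is held fixed.
C₂ = 22.0 C₁ and U = ½CV², so U₂/U₁ = C₂/C₁ = 22.0.

22.0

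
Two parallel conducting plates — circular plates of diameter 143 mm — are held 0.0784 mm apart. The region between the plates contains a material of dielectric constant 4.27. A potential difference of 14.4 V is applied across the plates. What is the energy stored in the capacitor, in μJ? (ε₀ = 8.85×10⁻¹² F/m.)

A = π(143/2 mm)² = 1.61×10⁻² m².
C = κε₀A/d = 4.27 × 8.85×10⁻¹² × 1.61×10⁻² / 7.84×10⁻⁵ = 7.74×10⁻⁹ F.
U = ½CV² = ½ × 7.74×10⁻⁹ × (14.4)² = 8.03×10⁻⁷ J.

U ≈ 0.803 μJ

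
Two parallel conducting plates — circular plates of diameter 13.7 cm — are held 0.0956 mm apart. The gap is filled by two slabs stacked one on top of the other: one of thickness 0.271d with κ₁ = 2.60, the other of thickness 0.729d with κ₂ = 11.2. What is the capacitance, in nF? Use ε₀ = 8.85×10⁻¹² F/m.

C ≈ 8.06 nF

A = π(13.7/2 cm)² = 1.47×10⁻² m².
Stacked slabs ⇒ two capacitors in series, each with the full plate area.
C₁ = κ₁ε₀A/d₁ = 2.60 × 8.85×10⁻¹² × 1.47×10⁻² / 2.59×10⁻⁵ = 1.31×10⁻⁸ F.
C₂ = κ₂ε₀A/d₂ = 11.2 × 8.85×10⁻¹² × 1.47×10⁻² / 6.97×10⁻⁵ = 2.10×10⁻⁸ F.
C = (1/C₁ + 1/C₂)⁻¹ = 8.06×10⁻⁹ F.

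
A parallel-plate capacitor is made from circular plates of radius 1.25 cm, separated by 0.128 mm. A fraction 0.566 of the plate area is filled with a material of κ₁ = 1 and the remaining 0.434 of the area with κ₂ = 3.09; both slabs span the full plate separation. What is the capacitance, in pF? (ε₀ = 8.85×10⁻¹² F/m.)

A = π(1.25 cm)² = 4.91×10⁻⁴ m².
Side-by-side slabs ⇒ two capacitors in parallel, each spanning the full gap.
C₁ = κ₁ε₀A₁/d = 1.00 × 8.85×10⁻¹² × 2.78×10⁻⁴ / 1.28×10⁻⁴ = 1.92×10⁻¹¹ F.
C₂ = κ₂ε₀A₂/d = 3.09 × 8.85×10⁻¹² × 2.13×10⁻⁴ / 1.28×10⁻⁴ = 4.55×10⁻¹¹ F.
C = C₁ + C₂ = 6.47×10⁻¹¹ F.

C ≈ 64.7 pF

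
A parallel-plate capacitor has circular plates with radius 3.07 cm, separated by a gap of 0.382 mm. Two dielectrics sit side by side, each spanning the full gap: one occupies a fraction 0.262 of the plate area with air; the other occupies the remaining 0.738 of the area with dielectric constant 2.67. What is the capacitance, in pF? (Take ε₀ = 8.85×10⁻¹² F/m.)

C ≈ 153 pF

A = π(3.07 cm)² = 2.96×10⁻³ m².
Side-by-side slabs ⇒ two capacitors in parallel, each spanning the full gap.
C₁ = κ₁ε₀A₁/d = 1.00 × 8.85×10⁻¹² × 7.76×10⁻⁴ / 3.82×10⁻⁴ = 1.80×10⁻¹¹ F.
C₂ = κ₂ε₀A₂/d = 2.67 × 8.85×10⁻¹² × 2.19×10⁻³ / 3.82×10⁻⁴ = 1.35×10⁻¹⁰ F.
C = C₁ + C₂ = 1.53×10⁻¹⁰ F.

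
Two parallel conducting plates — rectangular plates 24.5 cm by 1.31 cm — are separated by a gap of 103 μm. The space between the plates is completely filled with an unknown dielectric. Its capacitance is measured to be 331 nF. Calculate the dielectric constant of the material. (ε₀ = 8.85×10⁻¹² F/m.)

A = 24.5 × 1.31 cm² = 3.21×10⁻³ m².
κ = Cd/(ε₀A) = 3.31×10⁻⁷ × 1.03×10⁻⁴ / (8.85×10⁻¹² × 3.21×10⁻³) = 1200.

1200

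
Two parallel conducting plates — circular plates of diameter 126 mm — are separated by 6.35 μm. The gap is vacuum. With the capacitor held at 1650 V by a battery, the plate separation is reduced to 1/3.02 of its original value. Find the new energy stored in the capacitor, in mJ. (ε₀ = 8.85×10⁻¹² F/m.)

A = π(126/2 mm)² = 1.25×10⁻² m².
Initially C₁ = ε₀A/d = 8.85×10⁻¹² × 1.25×10⁻² / 6.35×10⁻⁶ = 1.74×10⁻⁸ F.
U₁ = 2.37×10⁻² J.
Battery connected ⇒ V is held fixed. C₂ = 3.02 C₁ and U = ½CV², so U₂/U₁ = C₂/C₁ = 3.02.
U₂ = 3.02 × 2.37×10⁻² = 7.14×10⁻² J.

71.4 mJ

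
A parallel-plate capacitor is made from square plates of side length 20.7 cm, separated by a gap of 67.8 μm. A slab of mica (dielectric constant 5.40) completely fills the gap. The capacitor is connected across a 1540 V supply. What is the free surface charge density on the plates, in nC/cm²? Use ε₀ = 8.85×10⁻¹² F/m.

109 nC/cm²

A = (20.7 cm)² = 4.28×10⁻² m².
C = κε₀A/d = 5.40 × 8.85×10⁻¹² × 4.28×10⁻² / 6.78×10⁻⁵ = 3.02×10⁻⁸ F.
σ = Q/A = CV/A = 3.02×10⁻⁸ × 1540 / 4.28×10⁻² = 1.09×10⁻³ C/m².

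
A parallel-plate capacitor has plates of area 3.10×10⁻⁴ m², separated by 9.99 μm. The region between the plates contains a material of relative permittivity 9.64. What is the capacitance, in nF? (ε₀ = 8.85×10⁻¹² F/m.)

C = κε₀A/d = 9.64 × 8.85×10⁻¹² × 3.10×10⁻⁴ / 9.99×10⁻⁶ = 2.65×10⁻⁹ F.

2.65 nF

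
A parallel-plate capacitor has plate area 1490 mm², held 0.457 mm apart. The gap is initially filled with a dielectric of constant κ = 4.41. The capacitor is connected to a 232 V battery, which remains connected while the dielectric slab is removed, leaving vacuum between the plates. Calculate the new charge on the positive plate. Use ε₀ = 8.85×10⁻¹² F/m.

6.69 nC

A = 1490 mm² = 1.49×10⁻³ m².
Initially C₁ = κε₀A/d = 4.41 × 8.85×10⁻¹² × 1.49×10⁻³ / 4.57×10⁻⁴ = 1.27×10⁻¹⁰ F.
Q₁ = 2.95×10⁻⁸ C.
Battery connected ⇒ V is held fixed. C₂ = 0.227 C₁ and Q = CV, so Q₂/Q₁ = C₂/C₁ = 0.227.
Q₂ = 0.227 × 2.95×10⁻⁸ = 6.69×10⁻⁹ C.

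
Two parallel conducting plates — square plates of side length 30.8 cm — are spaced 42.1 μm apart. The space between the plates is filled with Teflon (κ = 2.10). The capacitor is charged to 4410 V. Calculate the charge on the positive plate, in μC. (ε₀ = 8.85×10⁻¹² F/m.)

A = (30.8 cm)² = 9.49×10⁻² m².
C = κε₀A/d = 2.10 × 8.85×10⁻¹² × 9.49×10⁻² / 4.21×10⁻⁵ = 4.19×10⁻⁸ F.
Q = CV = 4.19×10⁻⁸ × 4410 = 1.85×10⁻⁴ C.

Q ≈ 185 μC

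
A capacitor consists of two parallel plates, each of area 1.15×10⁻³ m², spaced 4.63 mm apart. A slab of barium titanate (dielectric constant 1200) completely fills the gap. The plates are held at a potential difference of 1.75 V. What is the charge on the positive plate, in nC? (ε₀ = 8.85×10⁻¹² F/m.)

4.62 nC

C = κε₀A/d = 1200 × 8.85×10⁻¹² × 1.15×10⁻³ / 4.63×10⁻³ = 2.64×10⁻⁹ F.
Q = CV = 2.64×10⁻⁹ × 1.75 = 4.62×10⁻⁹ C.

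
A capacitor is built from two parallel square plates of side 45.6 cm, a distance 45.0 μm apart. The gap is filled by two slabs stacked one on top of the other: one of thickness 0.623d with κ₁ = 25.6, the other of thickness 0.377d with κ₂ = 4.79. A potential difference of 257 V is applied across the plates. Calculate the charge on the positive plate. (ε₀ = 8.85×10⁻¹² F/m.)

A = (45.6 cm)² = 0.208 m².
Stacked slabs ⇒ two capacitors in series, each with the full plate area.
C₁ = κ₁ε₀A/d₁ = 25.6 × 8.85×10⁻¹² × 0.208 / 2.80×10⁻⁵ = 1.68×10⁻⁶ F.
C₂ = κ₂ε₀A/d₂ = 4.79 × 8.85×10⁻¹² × 0.208 / 1.70×10⁻⁵ = 5.20×10⁻⁷ F.
C = (1/C₁ + 1/C₂)⁻¹ = 3.97×10⁻⁷ F.
Q = CV = 3.97×10⁻⁷ × 257 = 1.02×10⁻⁴ C.

102 μC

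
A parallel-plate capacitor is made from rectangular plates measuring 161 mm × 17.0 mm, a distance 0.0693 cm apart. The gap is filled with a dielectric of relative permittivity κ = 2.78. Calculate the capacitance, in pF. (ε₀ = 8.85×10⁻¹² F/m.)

97.2 pF

A = 161 × 17.0 mm² = 2.74×10⁻³ m².
C = κε₀A/d = 2.78 × 8.85×10⁻¹² × 2.74×10⁻³ / 6.93×10⁻⁴ = 9.72×10⁻¹¹ F.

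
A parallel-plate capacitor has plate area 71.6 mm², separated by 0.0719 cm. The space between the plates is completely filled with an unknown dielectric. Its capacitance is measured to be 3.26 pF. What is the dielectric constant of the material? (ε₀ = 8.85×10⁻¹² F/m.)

3.70

A = 71.6 mm² = 7.16×10⁻⁵ m².
κ = Cd/(ε₀A) = 3.26×10⁻¹² × 7.19×10⁻⁴ / (8.85×10⁻¹² × 7.16×10⁻⁵) = 3.70.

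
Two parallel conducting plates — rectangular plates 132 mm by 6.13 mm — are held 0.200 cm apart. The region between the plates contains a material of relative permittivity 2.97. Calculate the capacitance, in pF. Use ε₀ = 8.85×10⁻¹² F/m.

A = 132 × 6.13 mm² = 8.09×10⁻⁴ m².
C = κε₀A/d = 2.97 × 8.85×10⁻¹² × 8.09×10⁻⁴ / 2.00×10⁻³ = 1.06×10⁻¹¹ F.

10.6 pF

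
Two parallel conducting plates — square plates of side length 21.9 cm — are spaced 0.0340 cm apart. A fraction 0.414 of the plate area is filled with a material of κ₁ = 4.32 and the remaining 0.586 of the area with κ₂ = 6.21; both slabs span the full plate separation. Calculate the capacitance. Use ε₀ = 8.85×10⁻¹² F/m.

A = (21.9 cm)² = 4.80×10⁻² m².
Side-by-side slabs ⇒ two capacitors in parallel, each spanning the full gap.
C₁ = κ₁ε₀A₁/d = 4.32 × 8.85×10⁻¹² × 1.99×10⁻² / 3.40×10⁻⁴ = 2.23×10⁻⁹ F.
C₂ = κ₂ε₀A₂/d = 6.21 × 8.85×10⁻¹² × 2.81×10⁻² / 3.40×10⁻⁴ = 4.54×10⁻⁹ F.
C = C₁ + C₂ = 6.78×10⁻⁹ F.

C ≈ 6.78 nF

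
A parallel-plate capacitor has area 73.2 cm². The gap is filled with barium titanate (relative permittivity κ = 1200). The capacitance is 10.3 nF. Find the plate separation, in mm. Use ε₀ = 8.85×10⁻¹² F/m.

A = 73.2 cm² = 7.32×10⁻³ m².
d = κε₀A/C = 1200 × 8.85×10⁻¹² × 7.32×10⁻³ / 1.03×10⁻⁸ = 7.55×10⁻³ m.

7.55 mm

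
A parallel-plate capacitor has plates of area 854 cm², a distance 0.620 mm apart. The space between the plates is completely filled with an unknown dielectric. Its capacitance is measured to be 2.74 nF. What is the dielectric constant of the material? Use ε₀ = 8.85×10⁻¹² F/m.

κ ≈ 2.25

A = 854 cm² = 8.54×10⁻² m².
κ = Cd/(ε₀A) = 2.74×10⁻⁹ × 6.20×10⁻⁴ / (8.85×10⁻¹² × 8.54×10⁻²) = 2.25.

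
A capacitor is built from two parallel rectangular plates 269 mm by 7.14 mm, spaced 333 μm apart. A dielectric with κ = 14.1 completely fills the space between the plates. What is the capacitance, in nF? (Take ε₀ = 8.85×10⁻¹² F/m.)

0.720 nF

A = 269 × 7.14 mm² = 1.92×10⁻³ m².
C = κε₀A/d = 14.1 × 8.85×10⁻¹² × 1.92×10⁻³ / 3.33×10⁻⁴ = 7.20×10⁻¹⁰ F.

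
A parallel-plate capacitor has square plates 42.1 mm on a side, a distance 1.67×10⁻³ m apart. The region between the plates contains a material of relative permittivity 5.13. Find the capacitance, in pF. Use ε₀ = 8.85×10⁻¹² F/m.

A = (42.1 mm)² = 1.77×10⁻³ m².
C = κε₀A/d = 5.13 × 8.85×10⁻¹² × 1.77×10⁻³ / 1.67×10⁻³ = 4.82×10⁻¹¹ F.

48.2 pF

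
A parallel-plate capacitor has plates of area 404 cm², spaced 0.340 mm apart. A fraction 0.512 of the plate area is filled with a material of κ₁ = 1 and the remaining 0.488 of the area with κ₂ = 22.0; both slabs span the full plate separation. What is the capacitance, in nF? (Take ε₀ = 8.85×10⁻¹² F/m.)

11.8 nF

A = 404 cm² = 4.04×10⁻² m².
Side-by-side slabs ⇒ two capacitors in parallel, each spanning the full gap.
C₁ = κ₁ε₀A₁/d = 1.00 × 8.85×10⁻¹² × 2.07×10⁻² / 3.40×10⁻⁴ = 5.38×10⁻¹⁰ F.
C₂ = κ₂ε₀A₂/d = 22.0 × 8.85×10⁻¹² × 1.97×10⁻² / 3.40×10⁻⁴ = 1.13×10⁻⁸ F.
C = C₁ + C₂ = 1.18×10⁻⁸ F.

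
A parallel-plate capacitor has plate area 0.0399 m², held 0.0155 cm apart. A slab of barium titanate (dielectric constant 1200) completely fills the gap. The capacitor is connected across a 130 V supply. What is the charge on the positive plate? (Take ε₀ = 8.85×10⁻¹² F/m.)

C = κε₀A/d = 1200 × 8.85×10⁻¹² × 3.99×10⁻² / 1.55×10⁻⁴ = 2.73×10⁻⁶ F.
Q = CV = 2.73×10⁻⁶ × 130 = 3.55×10⁻⁴ C.

Q ≈ 355 μC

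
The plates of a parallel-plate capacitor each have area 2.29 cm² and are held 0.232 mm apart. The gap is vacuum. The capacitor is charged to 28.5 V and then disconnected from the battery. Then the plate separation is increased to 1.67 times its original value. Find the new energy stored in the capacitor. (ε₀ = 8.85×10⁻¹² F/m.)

U ≈ 5.92 nJ

A = 2.29 cm² = 2.29×10⁻⁴ m².
Initially C₁ = ε₀A/d = 8.85×10⁻¹² × 2.29×10⁻⁴ / 2.32×10⁻⁴ = 8.74×10⁻¹² F.
U₁ = 3.55×10⁻⁹ J.
Isolated ⇒ Q is held fixed. C₂ = 0.599 C₁ and U = Q²/(2C), so U₂/U₁ = C₁/C₂ = 1.67.
U₂ = 1.67 × 3.55×10⁻⁹ = 5.92×10⁻⁹ J.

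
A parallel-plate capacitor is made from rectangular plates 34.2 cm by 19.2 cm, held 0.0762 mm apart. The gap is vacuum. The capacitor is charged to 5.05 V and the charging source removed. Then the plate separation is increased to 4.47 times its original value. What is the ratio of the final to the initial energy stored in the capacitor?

U₂/U₁ ≈ 4.47

Isolated ⇒ Q is held fixed.
C₂ = 0.224 C₁ and U = Q²/(2C), so U₂/U₁ = C₁/C₂ = 4.47.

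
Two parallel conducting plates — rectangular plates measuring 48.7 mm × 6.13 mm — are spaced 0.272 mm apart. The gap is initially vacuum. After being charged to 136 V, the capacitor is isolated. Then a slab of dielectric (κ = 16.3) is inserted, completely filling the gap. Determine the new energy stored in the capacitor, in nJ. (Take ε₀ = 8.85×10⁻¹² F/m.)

5.51 nJ

A = 48.7 × 6.13 mm² = 2.99×10⁻⁴ m².
Initially C₁ = ε₀A/d = 8.85×10⁻¹² × 2.99×10⁻⁴ / 2.72×10⁻⁴ = 9.71×10⁻¹² F.
U₁ = 8.98×10⁻⁸ J.
Isolated ⇒ Q is held fixed. C₂ = 16.3 C₁ and U = Q²/(2C), so U₂/U₁ = C₁/C₂ = 0.0613.
U₂ = 0.0613 × 8.98×10⁻⁸ = 5.51×10⁻⁹ J.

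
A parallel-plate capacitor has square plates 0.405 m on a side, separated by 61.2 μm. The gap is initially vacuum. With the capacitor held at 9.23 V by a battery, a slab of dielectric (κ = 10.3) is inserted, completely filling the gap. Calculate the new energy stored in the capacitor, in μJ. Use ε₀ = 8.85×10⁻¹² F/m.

10.4 μJ

A = (0.405 m)² = 0.164 m².
Initially C₁ = ε₀A/d = 8.85×10⁻¹² × 0.164 / 6.12×10⁻⁵ = 2.37×10⁻⁸ F.
U₁ = 1.01×10⁻⁶ J.
Battery connected ⇒ V is held fixed. C₂ = 10.3 C₁ and U = ½CV², so U₂/U₁ = C₂/C₁ = 10.3.
U₂ = 10.3 × 1.01×10⁻⁶ = 1.04×10⁻⁵ J.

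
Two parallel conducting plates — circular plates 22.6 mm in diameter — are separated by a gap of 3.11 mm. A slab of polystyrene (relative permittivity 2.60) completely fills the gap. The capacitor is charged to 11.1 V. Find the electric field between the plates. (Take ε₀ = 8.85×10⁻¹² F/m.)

E = V/d = 11.1 / 3.11×10⁻³ = 3.57×10³ V/m.

3.57 kV/m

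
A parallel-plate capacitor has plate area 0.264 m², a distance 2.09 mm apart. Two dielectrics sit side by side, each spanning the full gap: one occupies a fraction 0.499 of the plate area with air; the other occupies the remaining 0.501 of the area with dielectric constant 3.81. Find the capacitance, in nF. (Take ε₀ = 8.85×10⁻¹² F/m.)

Side-by-side slabs ⇒ two capacitors in parallel, each spanning the full gap.
C₁ = κ₁ε₀A₁/d = 1.00 × 8.85×10⁻¹² × 0.132 / 2.09×10⁻³ = 5.58×10⁻¹⁰ F.
C₂ = κ₂ε₀A₂/d = 3.81 × 8.85×10⁻¹² × 0.132 / 2.09×10⁻³ = 2.13×10⁻⁹ F.
C = C₁ + C₂ = 2.69×10⁻⁹ F.

2.69 nF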